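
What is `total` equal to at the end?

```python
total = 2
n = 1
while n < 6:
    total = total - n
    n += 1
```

n=1: total = 2-1 = 1
n=2: total = 1-2 = -1
n=3: total = (-1)-3 = -4
n=4: total = (-4)-4 = -8
n=5: total = (-8)-5 = -13

-13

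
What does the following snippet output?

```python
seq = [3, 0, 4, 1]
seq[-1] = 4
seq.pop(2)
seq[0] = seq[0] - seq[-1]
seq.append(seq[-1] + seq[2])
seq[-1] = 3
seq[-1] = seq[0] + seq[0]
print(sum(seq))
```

1

seq[-1] = 4 → [3, 0, 4, 4]
pop(2) removes 4 → [3, 0, 4]
seq[0] = seq[0]-seq[-1] = 3-4 = -1 → [-1, 0, 4]
append seq[-1]+seq[2] = 4+4 = 8 → [-1, 0, 4, 8]
seq[-1] = 3 → [-1, 0, 4, 3]
seq[-1] = seq[0]+seq[0] = (-1)+(-1) = -2 → [-1, 0, 4, -2]
sum = 1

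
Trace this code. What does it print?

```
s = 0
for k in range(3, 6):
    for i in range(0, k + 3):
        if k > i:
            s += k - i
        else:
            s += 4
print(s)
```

67

k=3,i=0: 3>0, s = 0+3 = 3
k=3,i=1: 3>1, s = 3+2 = 5
k=3,i=2: 3>2, s = 5+1 = 6
k=3,i=3: not 3>3, s = 6+4 = 10
k=3,i=4: not 3>4, s = 10+4 = 14
k=3,i=5: not 3>5, s = 14+4 = 18
k=4,i=0: 4>0, s = 18+4 = 22
k=4,i=1: 4>1, s = 22+3 = 25
k=4,i=2: 4>2, s = 25+2 = 27
k=4,i=3: 4>3, s = 27+1 = 28
k=4,i=4: not 4>4, s = 28+4 = 32
k=4,i=5: not 4>5, s = 32+4 = 36
k=4,i=6: not 4>6, s = 36+4 = 40
k=5,i=0: 5>0, s = 40+5 = 45
k=5,i=1: 5>1, s = 45+4 = 49
k=5,i=2: 5>2, s = 49+3 = 52
k=5,i=3: 5>3, s = 52+2 = 54
k=5,i=4: 5>4, s = 54+1 = 55
k=5,i=5: not 5>5, s = 55+4 = 59
k=5,i=6: not 5>6, s = 59+4 = 63
k=5,i=7: not 5>7, s = 63+4 = 67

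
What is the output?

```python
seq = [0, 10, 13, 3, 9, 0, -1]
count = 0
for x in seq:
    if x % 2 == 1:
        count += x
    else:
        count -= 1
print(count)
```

x=0: not odd, count = 0-1 = -1
x=10: not odd, count = (-1)-1 = -2
x=13: odd, count = (-2)+13 = 11
x=3: odd, count = 11+3 = 14
x=9: odd, count = 14+9 = 23
x=0: not odd, count = 23-1 = 22
x=-1: odd, count = 22+(-1) = 21

21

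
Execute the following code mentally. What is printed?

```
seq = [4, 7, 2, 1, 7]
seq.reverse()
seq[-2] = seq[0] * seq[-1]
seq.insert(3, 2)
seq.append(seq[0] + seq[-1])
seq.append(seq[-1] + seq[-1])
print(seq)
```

reverse → [7, 1, 2, 7, 4]
seq[-2] = seq[0]*seq[-1] = 7*4 = 28 → [7, 1, 2, 28, 4]
insert 2 at 3 → [7, 1, 2, 2, 28, 4]
append seq[0]+seq[-1] = 7+4 = 11 → [7, 1, 2, 2, 28, 4, 11]
append seq[-1]+seq[-1] = 11+11 = 22 → [7, 1, 2, 2, 28, 4, 11, 22]

[7, 1, 2, 2, 28, 4, 11, 22]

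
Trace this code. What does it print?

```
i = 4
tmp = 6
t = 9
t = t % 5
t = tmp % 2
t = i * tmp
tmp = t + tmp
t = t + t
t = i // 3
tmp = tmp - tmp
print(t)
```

t = 9%5 = 4
t = 6%2 = 0
t = 4*6 = 24
tmp = 24+6 = 30
t = 24+24 = 48
t = 4//3 = 1
tmp = 30-30 = 0

1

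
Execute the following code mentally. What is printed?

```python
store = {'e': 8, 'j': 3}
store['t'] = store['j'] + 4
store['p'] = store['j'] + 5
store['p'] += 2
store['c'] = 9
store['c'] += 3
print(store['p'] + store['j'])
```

13

store['t'] = store['j']+4 = 7 → {'e': 8, 'j': 3, 't': 7}
store['p'] = store['j']+5 = 8 → {'e': 8, 'j': 3, 't': 7, 'p': 8}
store['p'] = 8+2 = 10 → {'e': 8, 'j': 3, 't': 7, 'p': 10}
store['c'] = 9 → {'e': 8, 'j': 3, 't': 7, 'p': 10, 'c': 9}
store['c'] = 9+3 = 12 → {'e': 8, 'j': 3, 't': 7, 'p': 10, 'c': 12}
store['p']+store['j'] = 10+3 = 13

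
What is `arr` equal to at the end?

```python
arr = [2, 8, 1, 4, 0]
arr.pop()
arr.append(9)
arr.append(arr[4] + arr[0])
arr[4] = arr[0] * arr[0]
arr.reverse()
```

[11, 4, 4, 1, 8, 2]

pop() removes 0 → [2, 8, 1, 4]
append 9 → [2, 8, 1, 4, 9]
append arr[4]+arr[0] = 9+2 = 11 → [2, 8, 1, 4, 9, 11]
arr[4] = arr[0]*arr[0] = 2*2 = 4 → [2, 8, 1, 4, 4, 11]
reverse → [11, 4, 4, 1, 8, 2]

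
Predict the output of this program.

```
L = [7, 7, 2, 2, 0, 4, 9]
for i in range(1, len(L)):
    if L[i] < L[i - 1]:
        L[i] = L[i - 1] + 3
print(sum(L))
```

94

i=1: 7>=7, unchanged → [7, 7, 2, 2, 0, 4, 9]
i=2: 2<7, L[2] = 7+3 = 10 → [7, 7, 10, 2, 0, 4, 9]
i=3: 2<10, L[3] = 10+3 = 13 → [7, 7, 10, 13, 0, 4, 9]
i=4: 0<13, L[4] = 13+3 = 16 → [7, 7, 10, 13, 16, 4, 9]
i=5: 4<16, L[5] = 16+3 = 19 → [7, 7, 10, 13, 16, 19, 9]
i=6: 9<19, L[6] = 19+3 = 22 → [7, 7, 10, 13, 16, 19, 22]
sum = 94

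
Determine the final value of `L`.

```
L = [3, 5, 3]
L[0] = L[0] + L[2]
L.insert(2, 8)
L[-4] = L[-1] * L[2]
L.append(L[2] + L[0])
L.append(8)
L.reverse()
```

[8, 32, 3, 8, 5, 24]

L[0] = L[0]+L[2] = 3+3 = 6 → [6, 5, 3]
insert 8 at 2 → [6, 5, 8, 3]
L[-4] = L[-1]*L[2] = 3*8 = 24 → [24, 5, 8, 3]
append L[2]+L[0] = 8+24 = 32 → [24, 5, 8, 3, 32]
append 8 → [24, 5, 8, 3, 32, 8]
reverse → [8, 32, 3, 8, 5, 24]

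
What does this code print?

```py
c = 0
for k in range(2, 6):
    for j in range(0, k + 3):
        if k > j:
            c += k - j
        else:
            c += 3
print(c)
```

k=2,j=0: 2>0, c = 0+2 = 2
k=2,j=1: 2>1, c = 2+1 = 3
k=2,j=2: not 2>2, c = 3+3 = 6
k=2,j=3: not 2>3, c = 6+3 = 9
k=2,j=4: not 2>4, c = 9+3 = 12
k=3,j=0: 3>0, c = 12+3 = 15
k=3,j=1: 3>1, c = 15+2 = 17
k=3,j=2: 3>2, c = 17+1 = 18
k=3,j=3: not 3>3, c = 18+3 = 21
k=3,j=4: not 3>4, c = 21+3 = 24
k=3,j=5: not 3>5, c = 24+3 = 27
k=4,j=0: 4>0, c = 27+4 = 31
k=4,j=1: 4>1, c = 31+3 = 34
k=4,j=2: 4>2, c = 34+2 = 36
k=4,j=3: 4>3, c = 36+1 = 37
k=4,j=4: not 4>4, c = 37+3 = 40
k=4,j=5: not 4>5, c = 40+3 = 43
k=4,j=6: not 4>6, c = 43+3 = 46
k=5,j=0: 5>0, c = 46+5 = 51
k=5,j=1: 5>1, c = 51+4 = 55
k=5,j=2: 5>2, c = 55+3 = 58
k=5,j=3: 5>3, c = 58+2 = 60
k=5,j=4: 5>4, c = 60+1 = 61
k=5,j=5: not 5>5, c = 61+3 = 64
k=5,j=6: not 5>6, c = 64+3 = 67
k=5,j=7: not 5>7, c = 67+3 = 70

70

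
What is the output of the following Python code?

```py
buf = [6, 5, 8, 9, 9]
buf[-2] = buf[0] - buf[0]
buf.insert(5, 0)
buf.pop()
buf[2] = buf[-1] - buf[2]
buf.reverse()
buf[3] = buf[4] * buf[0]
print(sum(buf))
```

buf[-2] = buf[0]-buf[0] = 6-6 = 0 → [6, 5, 8, 0, 9]
insert 0 at 5 → [6, 5, 8, 0, 9, 0]
pop() removes 0 → [6, 5, 8, 0, 9]
buf[2] = buf[-1]-buf[2] = 9-8 = 1 → [6, 5, 1, 0, 9]
reverse → [9, 0, 1, 5, 6]
buf[3] = buf[4]*buf[0] = 6*9 = 54 → [9, 0, 1, 54, 6]
sum = 70

70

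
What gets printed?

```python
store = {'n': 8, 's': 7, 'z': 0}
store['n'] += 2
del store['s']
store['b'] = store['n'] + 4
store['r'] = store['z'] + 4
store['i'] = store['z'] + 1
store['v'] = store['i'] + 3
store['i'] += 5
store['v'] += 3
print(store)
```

store['n'] = 8+2 = 10 → {'n': 10, 's': 7, 'z': 0}
del 's' → {'n': 10, 'z': 0}
store['b'] = store['n']+4 = 14 → {'n': 10, 'z': 0, 'b': 14}
store['r'] = store['z']+4 = 4 → {'n': 10, 'z': 0, 'b': 14, 'r': 4}
store['i'] = store['z']+1 = 1 → {'n': 10, 'z': 0, 'b': 14, 'r': 4, 'i': 1}
store['v'] = store['i']+3 = 4 → {'n': 10, 'z': 0, 'b': 14, 'r': 4, 'i': 1, 'v': 4}
store['i'] = 1+5 = 6 → {'n': 10, 'z': 0, 'b': 14, 'r': 4, 'i': 6, 'v': 4}
store['v'] = 4+3 = 7 → {'n': 10, 'z': 0, 'b': 14, 'r': 4, 'i': 6, 'v': 7}

{'n': 10, 'z': 0, 'b': 14, 'r': 4, 'i': 6, 'v': 7}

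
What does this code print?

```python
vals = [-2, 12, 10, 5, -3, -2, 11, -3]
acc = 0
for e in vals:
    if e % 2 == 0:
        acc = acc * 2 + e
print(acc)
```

50

e=-2: even, acc = 0*2+(-2) = -2
e=12: even, acc = (-2)*2+12 = 8
e=10: even, acc = 8*2+10 = 26
e=5: not even
e=-3: not even
e=-2: even, acc = 26*2+(-2) = 50
e=11: not even
e=-3: not even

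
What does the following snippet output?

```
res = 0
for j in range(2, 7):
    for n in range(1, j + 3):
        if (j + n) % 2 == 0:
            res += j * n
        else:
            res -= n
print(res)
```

j=2,n=1: odd sum, res = 0-1 = -1
j=2,n=2: even sum, res = (-1)+4 = 3
j=2,n=3: odd sum, res = 3-3 = 0
j=2,n=4: even sum, res = 0+8 = 8
j=3,n=1: even sum, res = 8+3 = 11
j=3,n=2: odd sum, res = 11-2 = 9
j=3,n=3: even sum, res = 9+9 = 18
j=3,n=4: odd sum, res = 18-4 = 14
j=3,n=5: even sum, res = 14+15 = 29
j=4,n=1: odd sum, res = 29-1 = 28
j=4,n=2: even sum, res = 28+8 = 36
j=4,n=3: odd sum, res = 36-3 = 33
j=4,n=4: even sum, res = 33+16 = 49
j=4,n=5: odd sum, res = 49-5 = 44
j=4,n=6: even sum, res = 44+24 = 68
j=5,n=1: even sum, res = 68+5 = 73
j=5,n=2: odd sum, res = 73-2 = 71
j=5,n=3: even sum, res = 71+15 = 86
j=5,n=4: odd sum, res = 86-4 = 82
j=5,n=5: even sum, res = 82+25 = 107
j=5,n=6: odd sum, res = 107-6 = 101
j=5,n=7: even sum, res = 101+35 = 136
j=6,n=1: odd sum, res = 136-1 = 135
j=6,n=2: even sum, res = 135+12 = 147
j=6,n=3: odd sum, res = 147-3 = 144
j=6,n=4: even sum, res = 144+24 = 168
j=6,n=5: odd sum, res = 168-5 = 163
j=6,n=6: even sum, res = 163+36 = 199
j=6,n=7: odd sum, res = 199-7 = 192
j=6,n=8: even sum, res = 192+48 = 240

240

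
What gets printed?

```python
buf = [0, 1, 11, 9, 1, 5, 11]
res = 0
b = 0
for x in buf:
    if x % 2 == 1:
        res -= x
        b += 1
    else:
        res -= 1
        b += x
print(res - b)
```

x=0: not odd, res = 0-1 = -1; b=0
x=1: odd, res = (-1)-1 = -2; b=1
x=11: odd, res = (-2)-11 = -13; b=2
x=9: odd, res = (-13)-9 = -22; b=3
x=1: odd, res = (-22)-1 = -23; b=4
x=5: odd, res = (-23)-5 = -28; b=5
x=11: odd, res = (-28)-11 = -39; b=6
res-b = (-39)-6 = -45

-45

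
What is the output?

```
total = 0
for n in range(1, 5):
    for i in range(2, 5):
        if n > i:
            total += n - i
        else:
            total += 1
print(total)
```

n=1,i=2: not 1>2, total = 0+1 = 1
n=1,i=3: not 1>3, total = 1+1 = 2
n=1,i=4: not 1>4, total = 2+1 = 3
n=2,i=2: not 2>2, total = 3+1 = 4
n=2,i=3: not 2>3, total = 4+1 = 5
n=2,i=4: not 2>4, total = 5+1 = 6
n=3,i=2: 3>2, total = 6+1 = 7
n=3,i=3: not 3>3, total = 7+1 = 8
n=3,i=4: not 3>4, total = 8+1 = 9
n=4,i=2: 4>2, total = 9+2 = 11
n=4,i=3: 4>3, total = 11+1 = 12
n=4,i=4: not 4>4, total = 12+1 = 13

13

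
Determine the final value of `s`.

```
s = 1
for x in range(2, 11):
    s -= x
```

-53

x=2: s = 1-2 = -1
x=3: s = (-1)-3 = -4
x=4: s = (-4)-4 = -8
x=5: s = (-8)-5 = -13
x=6: s = (-13)-6 = -19
x=7: s = (-19)-7 = -26
x=8: s = (-26)-8 = -34
x=9: s = (-34)-9 = -43
x=10: s = (-43)-10 = -53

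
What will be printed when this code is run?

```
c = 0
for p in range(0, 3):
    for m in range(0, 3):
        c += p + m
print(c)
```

18

p=0,m=0: c = 0+0 = 0
p=0,m=1: c = 0+1 = 1
p=0,m=2: c = 1+2 = 3
p=1,m=0: c = 3+1 = 4
p=1,m=1: c = 4+2 = 6
p=1,m=2: c = 6+3 = 9
p=2,m=0: c = 9+2 = 11
p=2,m=1: c = 11+3 = 14
p=2,m=2: c = 14+4 = 18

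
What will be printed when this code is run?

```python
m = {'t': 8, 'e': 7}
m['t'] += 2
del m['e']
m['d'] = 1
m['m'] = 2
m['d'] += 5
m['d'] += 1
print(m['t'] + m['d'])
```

17

m['t'] = 8+2 = 10 → {'t': 10, 'e': 7}
del 'e' → {'t': 10}
m['d'] = 1 → {'t': 10, 'd': 1}
m['m'] = 2 → {'t': 10, 'd': 1, 'm': 2}
m['d'] = 1+5 = 6 → {'t': 10, 'd': 6, 'm': 2}
m['d'] = 6+1 = 7 → {'t': 10, 'd': 7, 'm': 2}
m['t']+m['d'] = 10+7 = 17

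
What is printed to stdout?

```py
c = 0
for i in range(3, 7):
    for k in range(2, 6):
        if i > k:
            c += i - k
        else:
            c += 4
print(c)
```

i=3,k=2: 3>2, c = 0+1 = 1
i=3,k=3: not 3>3, c = 1+4 = 5
i=3,k=4: not 3>4, c = 5+4 = 9
i=3,k=5: not 3>5, c = 9+4 = 13
i=4,k=2: 4>2, c = 13+2 = 15
i=4,k=3: 4>3, c = 15+1 = 16
i=4,k=4: not 4>4, c = 16+4 = 20
i=4,k=5: not 4>5, c = 20+4 = 24
i=5,k=2: 5>2, c = 24+3 = 27
i=5,k=3: 5>3, c = 27+2 = 29
i=5,k=4: 5>4, c = 29+1 = 30
i=5,k=5: not 5>5, c = 30+4 = 34
i=6,k=2: 6>2, c = 34+4 = 38
i=6,k=3: 6>3, c = 38+3 = 41
i=6,k=4: 6>4, c = 41+2 = 43
i=6,k=5: 6>5, c = 43+1 = 44

44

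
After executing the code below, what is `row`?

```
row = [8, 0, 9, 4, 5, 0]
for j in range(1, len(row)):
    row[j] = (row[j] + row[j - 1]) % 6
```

j=1: row[1] = (0+8)%6 = 2 → [8, 2, 9, 4, 5, 0]
j=2: row[2] = (9+2)%6 = 5 → [8, 2, 5, 4, 5, 0]
j=3: row[3] = (4+5)%6 = 3 → [8, 2, 5, 3, 5, 0]
j=4: row[4] = (5+3)%6 = 2 → [8, 2, 5, 3, 2, 0]
j=5: row[5] = (0+2)%6 = 2 → [8, 2, 5, 3, 2, 2]

[8, 2, 5, 3, 2, 2]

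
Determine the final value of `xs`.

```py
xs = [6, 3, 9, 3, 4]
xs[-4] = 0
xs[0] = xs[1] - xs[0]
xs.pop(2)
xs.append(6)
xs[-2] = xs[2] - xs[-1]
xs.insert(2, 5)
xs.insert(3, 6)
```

[-6, 0, 5, 6, 3, -3, 6]

xs[-4] = 0 → [6, 0, 9, 3, 4]
xs[0] = xs[1]-xs[0] = 0-6 = -6 → [-6, 0, 9, 3, 4]
pop(2) removes 9 → [-6, 0, 3, 4]
append 6 → [-6, 0, 3, 4, 6]
xs[-2] = xs[2]-xs[-1] = 3-6 = -3 → [-6, 0, 3, -3, 6]
insert 5 at 2 → [-6, 0, 5, 3, -3, 6]
insert 6 at 3 → [-6, 0, 5, 6, 3, -3, 6]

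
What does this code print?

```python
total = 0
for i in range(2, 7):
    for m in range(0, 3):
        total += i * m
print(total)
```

i=2,m=0: total = 0+0 = 0
i=2,m=1: total = 0+2 = 2
i=2,m=2: total = 2+4 = 6
i=3,m=0: total = 6+0 = 6
i=3,m=1: total = 6+3 = 9
i=3,m=2: total = 9+6 = 15
i=4,m=0: total = 15+0 = 15
i=4,m=1: total = 15+4 = 19
i=4,m=2: total = 19+8 = 27
i=5,m=0: total = 27+0 = 27
i=5,m=1: total = 27+5 = 32
i=5,m=2: total = 32+10 = 42
i=6,m=0: total = 42+0 = 42
i=6,m=1: total = 42+6 = 48
i=6,m=2: total = 48+12 = 60

60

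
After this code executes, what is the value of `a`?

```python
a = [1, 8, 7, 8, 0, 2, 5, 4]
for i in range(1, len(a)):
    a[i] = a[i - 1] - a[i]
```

i=1: a[1] = 1-8 = -7 → [1, -7, 7, 8, 0, 2, 5, 4]
i=2: a[2] = (-7)-7 = -14 → [1, -7, -14, 8, 0, 2, 5, 4]
i=3: a[3] = (-14)-8 = -22 → [1, -7, -14, -22, 0, 2, 5, 4]
i=4: a[4] = (-22)-0 = -22 → [1, -7, -14, -22, -22, 2, 5, 4]
i=5: a[5] = (-22)-2 = -24 → [1, -7, -14, -22, -22, -24, 5, 4]
i=6: a[6] = (-24)-5 = -29 → [1, -7, -14, -22, -22, -24, -29, 4]
i=7: a[7] = (-29)-4 = -33 → [1, -7, -14, -22, -22, -24, -29, -33]

[1, -7, -14, -22, -22, -24, -29, -33]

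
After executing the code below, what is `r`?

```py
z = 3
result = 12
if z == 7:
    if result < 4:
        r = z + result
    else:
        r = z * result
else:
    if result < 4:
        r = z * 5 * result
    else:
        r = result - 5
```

z=3, result=12
z == 7 is False; result < 4 is False
→ r = result - 5 = 7

7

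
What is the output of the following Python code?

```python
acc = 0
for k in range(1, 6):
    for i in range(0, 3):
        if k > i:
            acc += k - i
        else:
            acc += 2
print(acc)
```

k=1,i=0: 1>0, acc = 0+1 = 1
k=1,i=1: not 1>1, acc = 1+2 = 3
k=1,i=2: not 1>2, acc = 3+2 = 5
k=2,i=0: 2>0, acc = 5+2 = 7
k=2,i=1: 2>1, acc = 7+1 = 8
k=2,i=2: not 2>2, acc = 8+2 = 10
k=3,i=0: 3>0, acc = 10+3 = 13
k=3,i=1: 3>1, acc = 13+2 = 15
k=3,i=2: 3>2, acc = 15+1 = 16
k=4,i=0: 4>0, acc = 16+4 = 20
k=4,i=1: 4>1, acc = 20+3 = 23
k=4,i=2: 4>2, acc = 23+2 = 25
k=5,i=0: 5>0, acc = 25+5 = 30
k=5,i=1: 5>1, acc = 30+4 = 34
k=5,i=2: 5>2, acc = 34+3 = 37

37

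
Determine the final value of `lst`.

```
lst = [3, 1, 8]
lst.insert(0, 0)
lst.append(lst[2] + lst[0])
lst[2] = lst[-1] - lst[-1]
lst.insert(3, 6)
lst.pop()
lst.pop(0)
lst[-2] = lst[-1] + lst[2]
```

[3, 0, 14, 8]

insert 0 at 0 → [0, 3, 1, 8]
append lst[2]+lst[0] = 1+0 = 1 → [0, 3, 1, 8, 1]
lst[2] = lst[-1]-lst[-1] = 1-1 = 0 → [0, 3, 0, 8, 1]
insert 6 at 3 → [0, 3, 0, 6, 8, 1]
pop() removes 1 → [0, 3, 0, 6, 8]
pop(0) removes 0 → [3, 0, 6, 8]
lst[-2] = lst[-1]+lst[2] = 8+6 = 14 → [3, 0, 14, 8]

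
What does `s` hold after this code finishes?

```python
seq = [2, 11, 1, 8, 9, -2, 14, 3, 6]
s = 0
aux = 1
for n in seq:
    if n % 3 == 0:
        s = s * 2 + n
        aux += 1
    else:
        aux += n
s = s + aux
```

n=2: not %3==0; aux=3
n=11: not %3==0; aux=14
n=1: not %3==0; aux=15
n=8: not %3==0; aux=23
n=9: %3==0, s = 0*2+9 = 9; aux=24
n=-2: not %3==0; aux=22
n=14: not %3==0; aux=36
n=3: %3==0, s = 9*2+3 = 21; aux=37
n=6: %3==0, s = 21*2+6 = 48; aux=38
s+aux = 48+38 = 86

86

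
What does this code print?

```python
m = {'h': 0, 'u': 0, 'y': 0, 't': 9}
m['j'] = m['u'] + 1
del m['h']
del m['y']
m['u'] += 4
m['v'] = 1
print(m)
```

{'u': 4, 't': 9, 'j': 1, 'v': 1}

m['j'] = m['u']+1 = 1 → {'h': 0, 'u': 0, 'y': 0, 't': 9, 'j': 1}
del 'h' → {'u': 0, 'y': 0, 't': 9, 'j': 1}
del 'y' → {'u': 0, 't': 9, 'j': 1}
m['u'] = 0+4 = 4 → {'u': 4, 't': 9, 'j': 1}
m['v'] = 1 → {'u': 4, 't': 9, 'j': 1, 'v': 1}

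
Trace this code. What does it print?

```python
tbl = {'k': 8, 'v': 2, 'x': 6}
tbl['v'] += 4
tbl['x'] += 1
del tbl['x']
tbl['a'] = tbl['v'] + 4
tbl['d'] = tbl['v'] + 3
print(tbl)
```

tbl['v'] = 2+4 = 6 → {'k': 8, 'v': 6, 'x': 6}
tbl['x'] = 6+1 = 7 → {'k': 8, 'v': 6, 'x': 7}
del 'x' → {'k': 8, 'v': 6}
tbl['a'] = tbl['v']+4 = 10 → {'k': 8, 'v': 6, 'a': 10}
tbl['d'] = tbl['v']+3 = 9 → {'k': 8, 'v': 6, 'a': 10, 'd': 9}

{'k': 8, 'v': 6, 'a': 10, 'd': 9}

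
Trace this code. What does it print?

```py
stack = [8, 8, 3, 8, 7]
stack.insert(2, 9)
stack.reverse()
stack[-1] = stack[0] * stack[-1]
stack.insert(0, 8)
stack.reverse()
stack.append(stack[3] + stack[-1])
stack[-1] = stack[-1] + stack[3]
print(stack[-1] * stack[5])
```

insert 9 at 2 → [8, 8, 9, 3, 8, 7]
reverse → [7, 8, 3, 9, 8, 8]
stack[-1] = stack[0]*stack[-1] = 7*8 = 56 → [7, 8, 3, 9, 8, 56]
insert 8 at 0 → [8, 7, 8, 3, 9, 8, 56]
reverse → [56, 8, 9, 3, 8, 7, 8]
append stack[3]+stack[-1] = 3+8 = 11 → [56, 8, 9, 3, 8, 7, 8, 11]
stack[-1] = stack[-1]+stack[3] = 11+3 = 14 → [56, 8, 9, 3, 8, 7, 8, 14]
stack[-1]*stack[5] = 14*7 = 98

98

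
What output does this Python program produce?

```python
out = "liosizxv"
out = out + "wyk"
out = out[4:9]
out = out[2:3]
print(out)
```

+ 'wyk' → 'liosizxvwyk'
slice [4:9] → 'izxvw'
slice [2:3] → 'x'

x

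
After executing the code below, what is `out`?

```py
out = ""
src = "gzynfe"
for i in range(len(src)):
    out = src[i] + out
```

'efnyzg'

i=0: prepend 'g' → 'g'
i=1: prepend 'z' → 'zg'
i=2: prepend 'y' → 'yzg'
i=3: prepend 'n' → 'nyzg'
i=4: prepend 'f' → 'fnyzg'
i=5: prepend 'e' → 'efnyzg'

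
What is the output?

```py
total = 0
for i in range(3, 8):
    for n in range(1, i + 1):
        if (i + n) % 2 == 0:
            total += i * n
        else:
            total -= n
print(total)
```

i=3,n=1: even sum, total = 0+3 = 3
i=3,n=2: odd sum, total = 3-2 = 1
i=3,n=3: even sum, total = 1+9 = 10
i=4,n=1: odd sum, total = 10-1 = 9
i=4,n=2: even sum, total = 9+8 = 17
i=4,n=3: odd sum, total = 17-3 = 14
i=4,n=4: even sum, total = 14+16 = 30
i=5,n=1: even sum, total = 30+5 = 35
i=5,n=2: odd sum, total = 35-2 = 33
i=5,n=3: even sum, total = 33+15 = 48
i=5,n=4: odd sum, total = 48-4 = 44
i=5,n=5: even sum, total = 44+25 = 69
i=6,n=1: odd sum, total = 69-1 = 68
i=6,n=2: even sum, total = 68+12 = 80
i=6,n=3: odd sum, total = 80-3 = 77
i=6,n=4: even sum, total = 77+24 = 101
i=6,n=5: odd sum, total = 101-5 = 96
i=6,n=6: even sum, total = 96+36 = 132
i=7,n=1: even sum, total = 132+7 = 139
i=7,n=2: odd sum, total = 139-2 = 137
i=7,n=3: even sum, total = 137+21 = 158
i=7,n=4: odd sum, total = 158-4 = 154
i=7,n=5: even sum, total = 154+35 = 189
i=7,n=6: odd sum, total = 189-6 = 183
i=7,n=7: even sum, total = 183+49 = 232

232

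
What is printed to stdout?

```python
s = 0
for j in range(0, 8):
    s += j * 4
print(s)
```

112

j=0: s = 0+0*4 = 0
j=1: s = 0+1*4 = 4
j=2: s = 4+2*4 = 12
j=3: s = 12+3*4 = 24
j=4: s = 24+4*4 = 40
j=5: s = 40+5*4 = 60
j=6: s = 60+6*4 = 84
j=7: s = 84+7*4 = 112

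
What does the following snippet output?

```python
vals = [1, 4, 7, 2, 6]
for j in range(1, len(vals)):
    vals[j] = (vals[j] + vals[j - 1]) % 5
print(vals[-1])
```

j=1: vals[1] = (4+1)%5 = 0 → [1, 0, 7, 2, 6]
j=2: vals[2] = (7+0)%5 = 2 → [1, 0, 2, 2, 6]
j=3: vals[3] = (2+2)%5 = 4 → [1, 0, 2, 4, 6]
j=4: vals[4] = (6+4)%5 = 0 → [1, 0, 2, 4, 0]

0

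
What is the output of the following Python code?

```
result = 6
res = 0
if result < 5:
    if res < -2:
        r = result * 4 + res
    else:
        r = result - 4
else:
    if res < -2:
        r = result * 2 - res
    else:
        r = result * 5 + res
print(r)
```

result=6, res=0
result < 5 is False; res < -2 is False
→ r = result * 5 + res = 30

30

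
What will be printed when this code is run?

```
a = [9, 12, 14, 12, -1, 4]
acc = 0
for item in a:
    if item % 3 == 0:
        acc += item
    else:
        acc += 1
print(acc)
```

36

item=9: %3==0, acc = 0+9 = 9
item=12: %3==0, acc = 9+12 = 21
item=14: not %3==0, acc = 21+1 = 22
item=12: %3==0, acc = 22+12 = 34
item=-1: not %3==0, acc = 34+1 = 35
item=4: not %3==0, acc = 35+1 = 36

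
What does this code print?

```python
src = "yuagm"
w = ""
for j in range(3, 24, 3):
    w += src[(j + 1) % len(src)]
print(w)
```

mayguma

j=3: add src[4]='m' → 'm'
j=6: add src[2]='a' → 'ma'
j=9: add src[0]='y' → 'may'
j=12: add src[3]='g' → 'mayg'
j=15: add src[1]='u' → 'maygu'
j=18: add src[4]='m' → 'maygum'
j=21: add src[2]='a' → 'mayguma'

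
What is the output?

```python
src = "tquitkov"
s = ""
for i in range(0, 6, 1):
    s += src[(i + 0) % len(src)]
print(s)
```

i=0: add src[0]='t' → 't'
i=1: add src[1]='q' → 'tq'
i=2: add src[2]='u' → 'tqu'
i=3: add src[3]='i' → 'tqui'
i=4: add src[4]='t' → 'tquit'
i=5: add src[5]='k' → 'tquitk'

tquitk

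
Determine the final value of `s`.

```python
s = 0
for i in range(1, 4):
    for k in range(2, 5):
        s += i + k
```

45

i=1,k=2: s = 0+3 = 3
i=1,k=3: s = 3+4 = 7
i=1,k=4: s = 7+5 = 12
i=2,k=2: s = 12+4 = 16
i=2,k=3: s = 16+5 = 21
i=2,k=4: s = 21+6 = 27
i=3,k=2: s = 27+5 = 32
i=3,k=3: s = 32+6 = 38
i=3,k=4: s = 38+7 = 45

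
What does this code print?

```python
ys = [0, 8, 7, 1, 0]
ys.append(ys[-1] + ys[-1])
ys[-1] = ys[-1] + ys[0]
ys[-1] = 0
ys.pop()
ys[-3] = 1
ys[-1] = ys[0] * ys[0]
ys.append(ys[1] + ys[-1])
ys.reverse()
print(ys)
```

append ys[-1]+ys[-1] = 0+0 = 0 → [0, 8, 7, 1, 0, 0]
ys[-1] = ys[-1]+ys[0] = 0+0 = 0 → [0, 8, 7, 1, 0, 0]
ys[-1] = 0 → [0, 8, 7, 1, 0, 0]
pop() removes 0 → [0, 8, 7, 1, 0]
ys[-3] = 1 → [0, 8, 1, 1, 0]
ys[-1] = ys[0]*ys[0] = 0*0 = 0 → [0, 8, 1, 1, 0]
append ys[1]+ys[-1] = 8+0 = 8 → [0, 8, 1, 1, 0, 8]
reverse → [8, 0, 1, 1, 8, 0]

[8, 0, 1, 1, 8, 0]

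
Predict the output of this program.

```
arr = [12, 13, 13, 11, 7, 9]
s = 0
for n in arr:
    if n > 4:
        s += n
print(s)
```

65

n=12: >4, s = 0+12 = 12
n=13: >4, s = 12+13 = 25
n=13: >4, s = 25+13 = 38
n=11: >4, s = 38+11 = 49
n=7: >4, s = 49+7 = 56
n=9: >4, s = 56+9 = 65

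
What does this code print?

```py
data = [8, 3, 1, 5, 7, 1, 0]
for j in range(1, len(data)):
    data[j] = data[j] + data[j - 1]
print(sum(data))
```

j=1: data[1] = 3+8 = 11 → [8, 11, 1, 5, 7, 1, 0]
j=2: data[2] = 1+11 = 12 → [8, 11, 12, 5, 7, 1, 0]
j=3: data[3] = 5+12 = 17 → [8, 11, 12, 17, 7, 1, 0]
j=4: data[4] = 7+17 = 24 → [8, 11, 12, 17, 24, 1, 0]
j=5: data[5] = 1+24 = 25 → [8, 11, 12, 17, 24, 25, 0]
j=6: data[6] = 0+25 = 25 → [8, 11, 12, 17, 24, 25, 25]
sum = 122

122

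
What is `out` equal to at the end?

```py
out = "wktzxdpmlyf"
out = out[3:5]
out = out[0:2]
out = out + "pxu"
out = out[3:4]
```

'x'

slice [3:5] → 'zx'
slice [0:2] → 'zx'
+ 'pxu' → 'zxpxu'
slice [3:4] → 'x'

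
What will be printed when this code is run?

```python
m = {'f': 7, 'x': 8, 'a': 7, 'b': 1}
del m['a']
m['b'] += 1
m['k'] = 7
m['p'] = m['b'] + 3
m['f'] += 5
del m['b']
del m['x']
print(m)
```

del 'a' → {'f': 7, 'x': 8, 'b': 1}
m['b'] = 1+1 = 2 → {'f': 7, 'x': 8, 'b': 2}
m['k'] = 7 → {'f': 7, 'x': 8, 'b': 2, 'k': 7}
m['p'] = m['b']+3 = 5 → {'f': 7, 'x': 8, 'b': 2, 'k': 7, 'p': 5}
m['f'] = 7+5 = 12 → {'f': 12, 'x': 8, 'b': 2, 'k': 7, 'p': 5}
del 'b' → {'f': 12, 'x': 8, 'k': 7, 'p': 5}
del 'x' → {'f': 12, 'k': 7, 'p': 5}

{'f': 12, 'k': 7, 'p': 5}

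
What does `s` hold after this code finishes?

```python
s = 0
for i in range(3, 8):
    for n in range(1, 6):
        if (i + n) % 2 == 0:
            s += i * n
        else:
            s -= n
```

i=3,n=1: even sum, s = 0+3 = 3
i=3,n=2: odd sum, s = 3-2 = 1
i=3,n=3: even sum, s = 1+9 = 10
i=3,n=4: odd sum, s = 10-4 = 6
i=3,n=5: even sum, s = 6+15 = 21
i=4,n=1: odd sum, s = 21-1 = 20
i=4,n=2: even sum, s = 20+8 = 28
i=4,n=3: odd sum, s = 28-3 = 25
i=4,n=4: even sum, s = 25+16 = 41
i=4,n=5: odd sum, s = 41-5 = 36
i=5,n=1: even sum, s = 36+5 = 41
i=5,n=2: odd sum, s = 41-2 = 39
i=5,n=3: even sum, s = 39+15 = 54
i=5,n=4: odd sum, s = 54-4 = 50
i=5,n=5: even sum, s = 50+25 = 75
i=6,n=1: odd sum, s = 75-1 = 74
i=6,n=2: even sum, s = 74+12 = 86
i=6,n=3: odd sum, s = 86-3 = 83
i=6,n=4: even sum, s = 83+24 = 107
i=6,n=5: odd sum, s = 107-5 = 102
i=7,n=1: even sum, s = 102+7 = 109
i=7,n=2: odd sum, s = 109-2 = 107
i=7,n=3: even sum, s = 107+21 = 128
i=7,n=4: odd sum, s = 128-4 = 124
i=7,n=5: even sum, s = 124+35 = 159

159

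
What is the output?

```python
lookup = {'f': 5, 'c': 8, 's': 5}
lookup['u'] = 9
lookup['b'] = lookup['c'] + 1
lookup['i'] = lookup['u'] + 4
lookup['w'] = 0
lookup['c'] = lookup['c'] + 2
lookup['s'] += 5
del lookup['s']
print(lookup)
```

lookup['u'] = 9 → {'f': 5, 'c': 8, 's': 5, 'u': 9}
lookup['b'] = lookup['c']+1 = 9 → {'f': 5, 'c': 8, 's': 5, 'u': 9, 'b': 9}
lookup['i'] = lookup['u']+4 = 13 → {'f': 5, 'c': 8, 's': 5, 'u': 9, 'b': 9, 'i': 13}
lookup['w'] = 0 → {'f': 5, 'c': 8, 's': 5, 'u': 9, 'b': 9, 'i': 13, 'w': 0}
lookup['c'] = lookup['c']+2 = 10 → {'f': 5, 'c': 10, 's': 5, 'u': 9, 'b': 9, 'i': 13, 'w': 0}
lookup['s'] = 5+5 = 10 → {'f': 5, 'c': 10, 's': 10, 'u': 9, 'b': 9, 'i': 13, 'w': 0}
del 's' → {'f': 5, 'c': 10, 'u': 9, 'b': 9, 'i': 13, 'w': 0}

{'f': 5, 'c': 10, 'u': 9, 'b': 9, 'i': 13, 'w': 0}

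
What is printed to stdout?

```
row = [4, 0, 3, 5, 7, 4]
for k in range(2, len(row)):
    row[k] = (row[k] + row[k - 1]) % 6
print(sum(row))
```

k=2: row[2] = (3+0)%6 = 3 → [4, 0, 3, 5, 7, 4]
k=3: row[3] = (5+3)%6 = 2 → [4, 0, 3, 2, 7, 4]
k=4: row[4] = (7+2)%6 = 3 → [4, 0, 3, 2, 3, 4]
k=5: row[5] = (4+3)%6 = 1 → [4, 0, 3, 2, 3, 1]
sum = 13

13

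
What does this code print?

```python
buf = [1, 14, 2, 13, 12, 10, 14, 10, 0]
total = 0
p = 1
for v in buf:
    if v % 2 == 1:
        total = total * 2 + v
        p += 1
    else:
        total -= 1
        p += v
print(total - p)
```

-59

v=1: odd, total = 0*2+1 = 1; p=2
v=14: not odd, total = 1-1 = 0; p=16
v=2: not odd, total = 0-1 = -1; p=18
v=13: odd, total = (-1)*2+13 = 11; p=19
v=12: not odd, total = 11-1 = 10; p=31
v=10: not odd, total = 10-1 = 9; p=41
v=14: not odd, total = 9-1 = 8; p=55
v=10: not odd, total = 8-1 = 7; p=65
v=0: not odd, total = 7-1 = 6; p=65
total-p = 6-65 = -59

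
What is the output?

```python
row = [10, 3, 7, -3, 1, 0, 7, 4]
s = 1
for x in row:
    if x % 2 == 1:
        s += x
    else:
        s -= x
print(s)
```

2

x=10: not odd, s = 1-10 = -9
x=3: odd, s = (-9)+3 = -6
x=7: odd, s = (-6)+7 = 1
x=-3: odd, s = 1+(-3) = -2
x=1: odd, s = (-2)+1 = -1
x=0: not odd, s = (-1)-0 = -1
x=7: odd, s = (-1)+7 = 6
x=4: not odd, s = 6-4 = 2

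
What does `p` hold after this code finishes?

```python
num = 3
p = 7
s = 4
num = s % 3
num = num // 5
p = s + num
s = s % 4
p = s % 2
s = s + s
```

0

num = 4%3 = 1
num = 1//5 = 0
p = 4+0 = 4
s = 4%4 = 0
p = 0%2 = 0
s = 0+0 = 0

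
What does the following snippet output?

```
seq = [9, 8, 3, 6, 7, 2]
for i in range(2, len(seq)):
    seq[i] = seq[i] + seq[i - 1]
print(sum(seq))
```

i=2: seq[2] = 3+8 = 11 → [9, 8, 11, 6, 7, 2]
i=3: seq[3] = 6+11 = 17 → [9, 8, 11, 17, 7, 2]
i=4: seq[4] = 7+17 = 24 → [9, 8, 11, 17, 24, 2]
i=5: seq[5] = 2+24 = 26 → [9, 8, 11, 17, 24, 26]
sum = 95

95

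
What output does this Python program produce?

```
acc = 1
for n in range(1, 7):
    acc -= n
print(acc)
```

n=1: acc = 1-1 = 0
n=2: acc = 0-2 = -2
n=3: acc = (-2)-3 = -5
n=4: acc = (-5)-4 = -9
n=5: acc = (-9)-5 = -14
n=6: acc = (-14)-6 = -20

-20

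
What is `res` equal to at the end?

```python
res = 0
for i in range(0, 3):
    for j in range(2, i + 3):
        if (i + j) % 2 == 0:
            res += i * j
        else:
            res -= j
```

i=0,j=2: even sum, res = 0+0 = 0
i=1,j=2: odd sum, res = 0-2 = -2
i=1,j=3: even sum, res = (-2)+3 = 1
i=2,j=2: even sum, res = 1+4 = 5
i=2,j=3: odd sum, res = 5-3 = 2
i=2,j=4: even sum, res = 2+8 = 10

10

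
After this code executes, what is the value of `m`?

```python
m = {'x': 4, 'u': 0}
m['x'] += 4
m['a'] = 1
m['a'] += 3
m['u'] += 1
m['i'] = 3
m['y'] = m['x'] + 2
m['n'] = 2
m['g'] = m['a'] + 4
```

{'x': 8, 'u': 1, 'a': 4, 'i': 3, 'y': 10, 'n': 2, 'g': 8}

m['x'] = 4+4 = 8 → {'x': 8, 'u': 0}
m['a'] = 1 → {'x': 8, 'u': 0, 'a': 1}
m['a'] = 1+3 = 4 → {'x': 8, 'u': 0, 'a': 4}
m['u'] = 0+1 = 1 → {'x': 8, 'u': 1, 'a': 4}
m['i'] = 3 → {'x': 8, 'u': 1, 'a': 4, 'i': 3}
m['y'] = m['x']+2 = 10 → {'x': 8, 'u': 1, 'a': 4, 'i': 3, 'y': 10}
m['n'] = 2 → {'x': 8, 'u': 1, 'a': 4, 'i': 3, 'y': 10, 'n': 2}
m['g'] = m['a']+4 = 8 → {'x': 8, 'u': 1, 'a': 4, 'i': 3, 'y': 10, 'n': 2, 'g': 8}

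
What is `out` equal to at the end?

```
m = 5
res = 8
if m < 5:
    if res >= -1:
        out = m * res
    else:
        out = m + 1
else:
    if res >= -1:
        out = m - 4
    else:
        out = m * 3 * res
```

1

m=5, res=8
m < 5 is False; res >= -1 is True
→ out = m - 4 = 1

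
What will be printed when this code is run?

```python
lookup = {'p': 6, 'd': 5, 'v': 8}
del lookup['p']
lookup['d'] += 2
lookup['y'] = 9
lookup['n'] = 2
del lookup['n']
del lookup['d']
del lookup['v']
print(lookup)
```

del 'p' → {'d': 5, 'v': 8}
lookup['d'] = 5+2 = 7 → {'d': 7, 'v': 8}
lookup['y'] = 9 → {'d': 7, 'v': 8, 'y': 9}
lookup['n'] = 2 → {'d': 7, 'v': 8, 'y': 9, 'n': 2}
del 'n' → {'d': 7, 'v': 8, 'y': 9}
del 'd' → {'v': 8, 'y': 9}
del 'v' → {'y': 9}

{'y': 9}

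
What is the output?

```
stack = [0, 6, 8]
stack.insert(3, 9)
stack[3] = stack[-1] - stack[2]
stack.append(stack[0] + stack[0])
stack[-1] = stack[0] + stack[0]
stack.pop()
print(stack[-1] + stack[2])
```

insert 9 at 3 → [0, 6, 8, 9]
stack[3] = stack[-1]-stack[2] = 9-8 = 1 → [0, 6, 8, 1]
append stack[0]+stack[0] = 0+0 = 0 → [0, 6, 8, 1, 0]
stack[-1] = stack[0]+stack[0] = 0+0 = 0 → [0, 6, 8, 1, 0]
pop() removes 0 → [0, 6, 8, 1]
stack[-1]+stack[2] = 1+8 = 9

9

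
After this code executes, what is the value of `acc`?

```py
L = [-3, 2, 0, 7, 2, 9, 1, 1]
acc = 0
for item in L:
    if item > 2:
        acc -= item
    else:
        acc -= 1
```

-22

item=-3: not >2, acc = 0-1 = -1
item=2: not >2, acc = (-1)-1 = -2
item=0: not >2, acc = (-2)-1 = -3
item=7: >2, acc = (-3)-7 = -10
item=2: not >2, acc = (-10)-1 = -11
item=9: >2, acc = (-11)-9 = -20
item=1: not >2, acc = (-20)-1 = -21
item=1: not >2, acc = (-21)-1 = -22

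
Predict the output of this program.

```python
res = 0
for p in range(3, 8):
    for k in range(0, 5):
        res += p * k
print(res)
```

p=3,k=0: res = 0+0 = 0
p=3,k=1: res = 0+3 = 3
p=3,k=2: res = 3+6 = 9
p=3,k=3: res = 9+9 = 18
p=3,k=4: res = 18+12 = 30
p=4,k=0: res = 30+0 = 30
p=4,k=1: res = 30+4 = 34
p=4,k=2: res = 34+8 = 42
p=4,k=3: res = 42+12 = 54
p=4,k=4: res = 54+16 = 70
p=5,k=0: res = 70+0 = 70
p=5,k=1: res = 70+5 = 75
p=5,k=2: res = 75+10 = 85
p=5,k=3: res = 85+15 = 100
p=5,k=4: res = 100+20 = 120
p=6,k=0: res = 120+0 = 120
p=6,k=1: res = 120+6 = 126
p=6,k=2: res = 126+12 = 138
p=6,k=3: res = 138+18 = 156
p=6,k=4: res = 156+24 = 180
p=7,k=0: res = 180+0 = 180
p=7,k=1: res = 180+7 = 187
p=7,k=2: res = 187+14 = 201
p=7,k=3: res = 201+21 = 222
p=7,k=4: res = 222+28 = 250

250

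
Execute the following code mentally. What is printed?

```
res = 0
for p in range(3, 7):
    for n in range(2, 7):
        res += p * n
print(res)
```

360

p=3,n=2: res = 0+6 = 6
p=3,n=3: res = 6+9 = 15
p=3,n=4: res = 15+12 = 27
p=3,n=5: res = 27+15 = 42
p=3,n=6: res = 42+18 = 60
p=4,n=2: res = 60+8 = 68
p=4,n=3: res = 68+12 = 80
p=4,n=4: res = 80+16 = 96
p=4,n=5: res = 96+20 = 116
p=4,n=6: res = 116+24 = 140
p=5,n=2: res = 140+10 = 150
p=5,n=3: res = 150+15 = 165
p=5,n=4: res = 165+20 = 185
p=5,n=5: res = 185+25 = 210
p=5,n=6: res = 210+30 = 240
p=6,n=2: res = 240+12 = 252
p=6,n=3: res = 252+18 = 270
p=6,n=4: res = 270+24 = 294
p=6,n=5: res = 294+30 = 324
p=6,n=6: res = 324+36 = 360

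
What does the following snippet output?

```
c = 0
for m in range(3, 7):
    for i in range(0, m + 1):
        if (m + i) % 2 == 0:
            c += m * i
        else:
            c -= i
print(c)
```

132

m=3,i=0: odd sum, c = 0-0 = 0
m=3,i=1: even sum, c = 0+3 = 3
m=3,i=2: odd sum, c = 3-2 = 1
m=3,i=3: even sum, c = 1+9 = 10
m=4,i=0: even sum, c = 10+0 = 10
m=4,i=1: odd sum, c = 10-1 = 9
m=4,i=2: even sum, c = 9+8 = 17
m=4,i=3: odd sum, c = 17-3 = 14
m=4,i=4: even sum, c = 14+16 = 30
m=5,i=0: odd sum, c = 30-0 = 30
m=5,i=1: even sum, c = 30+5 = 35
m=5,i=2: odd sum, c = 35-2 = 33
m=5,i=3: even sum, c = 33+15 = 48
m=5,i=4: odd sum, c = 48-4 = 44
m=5,i=5: even sum, c = 44+25 = 69
m=6,i=0: even sum, c = 69+0 = 69
m=6,i=1: odd sum, c = 69-1 = 68
m=6,i=2: even sum, c = 68+12 = 80
m=6,i=3: odd sum, c = 80-3 = 77
m=6,i=4: even sum, c = 77+24 = 101
m=6,i=5: odd sum, c = 101-5 = 96
m=6,i=6: even sum, c = 96+36 = 132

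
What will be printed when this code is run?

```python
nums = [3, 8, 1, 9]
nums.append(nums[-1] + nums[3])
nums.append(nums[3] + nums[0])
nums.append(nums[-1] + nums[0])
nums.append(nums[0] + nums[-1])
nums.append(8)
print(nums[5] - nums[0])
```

append nums[-1]+nums[3] = 9+9 = 18 → [3, 8, 1, 9, 18]
append nums[3]+nums[0] = 9+3 = 12 → [3, 8, 1, 9, 18, 12]
append nums[-1]+nums[0] = 12+3 = 15 → [3, 8, 1, 9, 18, 12, 15]
append nums[0]+nums[-1] = 3+15 = 18 → [3, 8, 1, 9, 18, 12, 15, 18]
append 8 → [3, 8, 1, 9, 18, 12, 15, 18, 8]
nums[5]-nums[0] = 12-3 = 9

9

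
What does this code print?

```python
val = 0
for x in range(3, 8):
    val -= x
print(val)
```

x=3: val = 0-3 = -3
x=4: val = (-3)-4 = -7
x=5: val = (-7)-5 = -12
x=6: val = (-12)-6 = -18
x=7: val = (-18)-7 = -25

-25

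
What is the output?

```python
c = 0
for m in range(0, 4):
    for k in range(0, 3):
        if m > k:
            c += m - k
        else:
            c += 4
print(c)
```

34

m=0,k=0: not 0>0, c = 0+4 = 4
m=0,k=1: not 0>1, c = 4+4 = 8
m=0,k=2: not 0>2, c = 8+4 = 12
m=1,k=0: 1>0, c = 12+1 = 13
m=1,k=1: not 1>1, c = 13+4 = 17
m=1,k=2: not 1>2, c = 17+4 = 21
m=2,k=0: 2>0, c = 21+2 = 23
m=2,k=1: 2>1, c = 23+1 = 24
m=2,k=2: not 2>2, c = 24+4 = 28
m=3,k=0: 3>0, c = 28+3 = 31
m=3,k=1: 3>1, c = 31+2 = 33
m=3,k=2: 3>2, c = 33+1 = 34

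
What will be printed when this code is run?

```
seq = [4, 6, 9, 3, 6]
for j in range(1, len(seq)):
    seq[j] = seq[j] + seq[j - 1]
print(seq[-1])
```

j=1: seq[1] = 6+4 = 10 → [4, 10, 9, 3, 6]
j=2: seq[2] = 9+10 = 19 → [4, 10, 19, 3, 6]
j=3: seq[3] = 3+19 = 22 → [4, 10, 19, 22, 6]
j=4: seq[4] = 6+22 = 28 → [4, 10, 19, 22, 28]

28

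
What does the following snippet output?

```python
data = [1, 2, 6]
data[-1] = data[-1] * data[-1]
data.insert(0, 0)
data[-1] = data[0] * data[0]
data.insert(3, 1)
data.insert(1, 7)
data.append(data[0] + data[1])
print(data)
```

[0, 7, 1, 2, 1, 0, 7]

data[-1] = data[-1]*data[-1] = 6*6 = 36 → [1, 2, 36]
insert 0 at 0 → [0, 1, 2, 36]
data[-1] = data[0]*data[0] = 0*0 = 0 → [0, 1, 2, 0]
insert 1 at 3 → [0, 1, 2, 1, 0]
insert 7 at 1 → [0, 7, 1, 2, 1, 0]
append data[0]+data[1] = 0+7 = 7 → [0, 7, 1, 2, 1, 0, 7]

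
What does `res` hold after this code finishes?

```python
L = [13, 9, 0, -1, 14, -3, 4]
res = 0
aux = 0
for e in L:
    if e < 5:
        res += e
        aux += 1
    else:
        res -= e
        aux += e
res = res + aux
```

4

e=13: not <5, res = 0-13 = -13; aux=13
e=9: not <5, res = (-13)-9 = -22; aux=22
e=0: <5, res = (-22)+0 = -22; aux=23
e=-1: <5, res = (-22)+(-1) = -23; aux=24
e=14: not <5, res = (-23)-14 = -37; aux=38
e=-3: <5, res = (-37)+(-3) = -40; aux=39
e=4: <5, res = (-40)+4 = -36; aux=40
res+aux = (-36)+40 = 4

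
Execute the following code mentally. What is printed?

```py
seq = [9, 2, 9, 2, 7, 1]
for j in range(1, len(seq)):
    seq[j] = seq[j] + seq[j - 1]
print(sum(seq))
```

j=1: seq[1] = 2+9 = 11 → [9, 11, 9, 2, 7, 1]
j=2: seq[2] = 9+11 = 20 → [9, 11, 20, 2, 7, 1]
j=3: seq[3] = 2+20 = 22 → [9, 11, 20, 22, 7, 1]
j=4: seq[4] = 7+22 = 29 → [9, 11, 20, 22, 29, 1]
j=5: seq[5] = 1+29 = 30 → [9, 11, 20, 22, 29, 30]
sum = 121

121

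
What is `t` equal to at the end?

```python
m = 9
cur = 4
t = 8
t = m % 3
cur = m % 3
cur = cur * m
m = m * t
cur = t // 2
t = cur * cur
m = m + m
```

0

t = 9%3 = 0
cur = 9%3 = 0
cur = 0*9 = 0
m = 9*0 = 0
cur = 0//2 = 0
t = 0*0 = 0
m = 0+0 = 0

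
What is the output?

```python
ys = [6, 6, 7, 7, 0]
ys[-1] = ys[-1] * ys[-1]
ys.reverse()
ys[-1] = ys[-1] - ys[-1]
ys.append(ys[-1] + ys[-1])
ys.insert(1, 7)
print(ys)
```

[0, 7, 7, 7, 6, 0, 0]

ys[-1] = ys[-1]*ys[-1] = 0*0 = 0 → [6, 6, 7, 7, 0]
reverse → [0, 7, 7, 6, 6]
ys[-1] = ys[-1]-ys[-1] = 6-6 = 0 → [0, 7, 7, 6, 0]
append ys[-1]+ys[-1] = 0+0 = 0 → [0, 7, 7, 6, 0, 0]
insert 7 at 1 → [0, 7, 7, 7, 6, 0, 0]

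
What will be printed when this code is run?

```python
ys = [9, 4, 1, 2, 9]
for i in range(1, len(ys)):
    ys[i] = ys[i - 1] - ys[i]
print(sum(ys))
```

13

i=1: ys[1] = 9-4 = 5 → [9, 5, 1, 2, 9]
i=2: ys[2] = 5-1 = 4 → [9, 5, 4, 2, 9]
i=3: ys[3] = 4-2 = 2 → [9, 5, 4, 2, 9]
i=4: ys[4] = 2-9 = -7 → [9, 5, 4, 2, -7]
sum = 13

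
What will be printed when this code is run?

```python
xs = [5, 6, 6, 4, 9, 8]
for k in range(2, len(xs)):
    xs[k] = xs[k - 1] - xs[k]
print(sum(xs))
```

k=2: xs[2] = 6-6 = 0 → [5, 6, 0, 4, 9, 8]
k=3: xs[3] = 0-4 = -4 → [5, 6, 0, -4, 9, 8]
k=4: xs[4] = (-4)-9 = -13 → [5, 6, 0, -4, -13, 8]
k=5: xs[5] = (-13)-8 = -21 → [5, 6, 0, -4, -13, -21]
sum = -27

-27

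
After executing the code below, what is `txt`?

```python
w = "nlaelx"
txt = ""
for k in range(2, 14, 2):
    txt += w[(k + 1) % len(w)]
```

k=2: add w[3]='e' → 'e'
k=4: add w[5]='x' → 'ex'
k=6: add w[1]='l' → 'exl'
k=8: add w[3]='e' → 'exle'
k=10: add w[5]='x' → 'exlex'
k=12: add w[1]='l' → 'exlexl'

'exlexl'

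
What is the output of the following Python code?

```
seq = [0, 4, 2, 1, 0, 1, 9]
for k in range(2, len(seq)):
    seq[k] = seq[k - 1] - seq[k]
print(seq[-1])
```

k=2: seq[2] = 4-2 = 2 → [0, 4, 2, 1, 0, 1, 9]
k=3: seq[3] = 2-1 = 1 → [0, 4, 2, 1, 0, 1, 9]
k=4: seq[4] = 1-0 = 1 → [0, 4, 2, 1, 1, 1, 9]
k=5: seq[5] = 1-1 = 0 → [0, 4, 2, 1, 1, 0, 9]
k=6: seq[6] = 0-9 = -9 → [0, 4, 2, 1, 1, 0, -9]

-9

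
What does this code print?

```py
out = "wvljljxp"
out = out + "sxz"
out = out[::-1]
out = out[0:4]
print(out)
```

zxsp

+ 'sxz' → 'wvljljxpsxz'
reverse → 'zxspxjljlvw'
slice [0:4] → 'zxsp'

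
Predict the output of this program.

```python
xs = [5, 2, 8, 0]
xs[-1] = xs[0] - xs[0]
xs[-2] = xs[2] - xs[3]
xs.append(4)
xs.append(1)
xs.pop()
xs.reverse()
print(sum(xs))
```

xs[-1] = xs[0]-xs[0] = 5-5 = 0 → [5, 2, 8, 0]
xs[-2] = xs[2]-xs[3] = 8-0 = 8 → [5, 2, 8, 0]
append 4 → [5, 2, 8, 0, 4]
append 1 → [5, 2, 8, 0, 4, 1]
pop() removes 1 → [5, 2, 8, 0, 4]
reverse → [4, 0, 8, 2, 5]
sum = 19

19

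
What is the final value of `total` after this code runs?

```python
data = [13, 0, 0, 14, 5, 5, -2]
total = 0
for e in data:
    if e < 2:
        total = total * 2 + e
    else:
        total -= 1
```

e=13: not <2, total = 0-1 = -1
e=0: <2, total = (-1)*2+0 = -2
e=0: <2, total = (-2)*2+0 = -4
e=14: not <2, total = (-4)-1 = -5
e=5: not <2, total = (-5)-1 = -6
e=5: not <2, total = (-6)-1 = -7
e=-2: <2, total = (-7)*2+(-2) = -16

-16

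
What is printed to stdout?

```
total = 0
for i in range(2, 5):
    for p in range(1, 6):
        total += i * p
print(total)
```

i=2,p=1: total = 0+2 = 2
i=2,p=2: total = 2+4 = 6
i=2,p=3: total = 6+6 = 12
i=2,p=4: total = 12+8 = 20
i=2,p=5: total = 20+10 = 30
i=3,p=1: total = 30+3 = 33
i=3,p=2: total = 33+6 = 39
i=3,p=3: total = 39+9 = 48
i=3,p=4: total = 48+12 = 60
i=3,p=5: total = 60+15 = 75
i=4,p=1: total = 75+4 = 79
i=4,p=2: total = 79+8 = 87
i=4,p=3: total = 87+12 = 99
i=4,p=4: total = 99+16 = 115
i=4,p=5: total = 115+20 = 135

135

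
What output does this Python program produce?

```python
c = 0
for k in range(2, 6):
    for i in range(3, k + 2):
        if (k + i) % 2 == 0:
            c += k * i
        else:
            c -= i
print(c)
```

40

k=2,i=3: odd sum, c = 0-3 = -3
k=3,i=3: even sum, c = (-3)+9 = 6
k=3,i=4: odd sum, c = 6-4 = 2
k=4,i=3: odd sum, c = 2-3 = -1
k=4,i=4: even sum, c = (-1)+16 = 15
k=4,i=5: odd sum, c = 15-5 = 10
k=5,i=3: even sum, c = 10+15 = 25
k=5,i=4: odd sum, c = 25-4 = 21
k=5,i=5: even sum, c = 21+25 = 46
k=5,i=6: odd sum, c = 46-6 = 40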